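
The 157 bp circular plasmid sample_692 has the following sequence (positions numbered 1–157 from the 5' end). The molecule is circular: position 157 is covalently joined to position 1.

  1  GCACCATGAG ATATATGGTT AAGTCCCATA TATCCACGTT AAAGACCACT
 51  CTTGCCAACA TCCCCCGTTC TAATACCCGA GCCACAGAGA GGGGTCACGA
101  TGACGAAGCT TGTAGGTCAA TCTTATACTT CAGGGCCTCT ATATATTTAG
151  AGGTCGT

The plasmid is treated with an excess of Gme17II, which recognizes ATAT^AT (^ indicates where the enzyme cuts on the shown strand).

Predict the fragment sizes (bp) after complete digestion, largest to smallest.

Gme17II sites (ATATAT) start at positions 11, 28, 141.
Gme17II cuts after base 4 of each site, so after positions 14, 31, 144.
Circular molecule, 3 cuts → 3 fragments:
  15–31 → 17 bp
  32–144 → 113 bp
  145–157 then 1–14 → 13 + 14 = 27 bp
Sorted largest to smallest: 113, 27, 17 bp.

113, 27, 17 bp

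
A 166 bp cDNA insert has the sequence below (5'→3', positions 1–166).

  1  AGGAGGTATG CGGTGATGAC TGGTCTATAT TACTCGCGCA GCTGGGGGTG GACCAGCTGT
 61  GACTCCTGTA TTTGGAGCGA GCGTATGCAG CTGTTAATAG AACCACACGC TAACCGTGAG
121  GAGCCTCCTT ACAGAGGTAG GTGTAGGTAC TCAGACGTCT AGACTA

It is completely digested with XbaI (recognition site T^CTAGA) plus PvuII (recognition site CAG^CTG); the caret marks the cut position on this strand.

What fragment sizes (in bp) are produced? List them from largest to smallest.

The XbaI site (TCTAGA) starts at position 158.
XbaI cuts after the first base of each site, so after position 158.
PvuII sites (CAGCTG) start at positions 39, 54, 88.
PvuII cuts after base 3 of each site, so after positions 41, 56, 90.
Combined cut positions: 41, 56, 90, 158.
Linear molecule, 4 cuts → 5 fragments:
  1–41 → 41 bp
  42–56 → 15 bp
  57–90 → 34 bp
  91–158 → 68 bp
  159–166 → 8 bp
Sorted largest to smallest: 68, 41, 34, 15, 8 bp.

68, 41, 34, 15, 8 bp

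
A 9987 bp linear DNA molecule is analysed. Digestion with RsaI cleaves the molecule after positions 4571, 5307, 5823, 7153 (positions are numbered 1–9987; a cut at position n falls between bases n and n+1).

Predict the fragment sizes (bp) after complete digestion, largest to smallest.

Linear molecule, 4 cuts → 5 fragments:
  4571 − 0 = 4571 bp
  5307 − 4571 = 736 bp
  5823 − 5307 = 516 bp
  7153 − 5823 = 1330 bp
  9987 − 7153 = 2834 bp
Sorted largest to smallest: 4571, 2834, 1330, 736, 516 bp.

4571, 2834, 1330, 736, 516 bp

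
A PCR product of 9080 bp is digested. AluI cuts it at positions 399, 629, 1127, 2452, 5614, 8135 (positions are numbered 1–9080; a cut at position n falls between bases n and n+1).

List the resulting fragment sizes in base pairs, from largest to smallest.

3162, 2521, 1325, 945, 498, 399, 230 bp

Linear molecule, 6 cuts → 7 fragments:
  399 − 0 = 399 bp
  629 − 399 = 230 bp
  1127 − 629 = 498 bp
  2452 − 1127 = 1325 bp
  5614 − 2452 = 3162 bp
  8135 − 5614 = 2521 bp
  9080 − 8135 = 945 bp
Sorted largest to smallest: 3162, 2521, 1325, 945, 498, 399, 230 bp.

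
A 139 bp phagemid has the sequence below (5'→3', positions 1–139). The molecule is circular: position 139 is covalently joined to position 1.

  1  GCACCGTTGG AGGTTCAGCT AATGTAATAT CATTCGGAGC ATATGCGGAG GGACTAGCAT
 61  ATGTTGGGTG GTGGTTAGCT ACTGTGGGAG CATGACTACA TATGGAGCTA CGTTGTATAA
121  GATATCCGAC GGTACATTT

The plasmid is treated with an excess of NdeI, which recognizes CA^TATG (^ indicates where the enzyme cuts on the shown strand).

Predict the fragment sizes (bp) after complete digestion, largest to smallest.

80, 41, 18 bp

NdeI sites (CATATG) start at positions 40, 58, 99.
NdeI cuts after base 2 of each site, so after positions 41, 59, 100.
Circular molecule, 3 cuts → 3 fragments:
  42–59 → 18 bp
  60–100 → 41 bp
  101–139 then 1–41 → 39 + 41 = 80 bp
Sorted largest to smallest: 80, 41, 18 bp.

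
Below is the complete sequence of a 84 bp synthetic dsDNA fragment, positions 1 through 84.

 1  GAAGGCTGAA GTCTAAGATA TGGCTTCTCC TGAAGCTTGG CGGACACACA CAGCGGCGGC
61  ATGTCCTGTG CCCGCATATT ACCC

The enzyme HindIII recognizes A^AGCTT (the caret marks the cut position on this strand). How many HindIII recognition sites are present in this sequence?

1

AAGCTT occurs starting at position 33.
HindIII cuts at 1 site.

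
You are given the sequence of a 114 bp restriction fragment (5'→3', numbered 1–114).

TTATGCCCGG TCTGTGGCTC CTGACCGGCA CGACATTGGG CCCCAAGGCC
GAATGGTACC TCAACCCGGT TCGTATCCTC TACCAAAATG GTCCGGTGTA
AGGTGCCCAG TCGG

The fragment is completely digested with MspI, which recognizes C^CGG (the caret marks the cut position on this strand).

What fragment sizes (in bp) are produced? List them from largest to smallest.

MspI sites (CCGG) start at positions 7, 25, 66, 93.
MspI cuts after the first base of each site, so after positions 7, 25, 66, 93.
Linear molecule, 4 cuts → 5 fragments:
  1–7 → 7 bp
  8–25 → 18 bp
  26–66 → 41 bp
  67–93 → 27 bp
  94–114 → 21 bp
Sorted largest to smallest: 41, 27, 21, 18, 7 bp.

41, 27, 21, 18, 7 bp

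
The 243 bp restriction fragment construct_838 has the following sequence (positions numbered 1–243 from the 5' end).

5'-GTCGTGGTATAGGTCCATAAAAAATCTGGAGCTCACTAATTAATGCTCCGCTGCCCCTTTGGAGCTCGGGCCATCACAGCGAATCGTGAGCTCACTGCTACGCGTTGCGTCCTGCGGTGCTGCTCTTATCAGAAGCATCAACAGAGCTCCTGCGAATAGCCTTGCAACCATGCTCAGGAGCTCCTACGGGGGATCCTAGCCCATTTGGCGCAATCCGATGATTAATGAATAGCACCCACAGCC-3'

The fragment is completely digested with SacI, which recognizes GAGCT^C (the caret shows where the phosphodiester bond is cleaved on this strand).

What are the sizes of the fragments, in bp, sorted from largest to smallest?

SacI sites (GAGCTC) start at positions 29, 62, 88, 144, 178.
SacI cuts after base 5 of each site (before the last base), so after positions 33, 66, 92, 148, 182.
Linear molecule, 5 cuts → 6 fragments:
  1–33 → 33 bp
  34–66 → 33 bp
  67–92 → 26 bp
  93–148 → 56 bp
  149–182 → 34 bp
  183–243 → 61 bp
Sorted largest to smallest: 61, 56, 34, 33, 33, 26 bp.

61, 56, 34, 33, 33, 26 bp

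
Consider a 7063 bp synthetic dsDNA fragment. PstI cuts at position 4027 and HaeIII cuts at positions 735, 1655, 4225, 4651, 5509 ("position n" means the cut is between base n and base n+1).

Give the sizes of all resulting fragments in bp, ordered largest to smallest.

Combined cut positions (sorted): 735, 1655, 4027, 4225, 4651, 5509.
Linear molecule, 6 cuts → 7 fragments:
  735 − 0 = 735 bp
  1655 − 735 = 920 bp
  4027 − 1655 = 2372 bp
  4225 − 4027 = 198 bp
  4651 − 4225 = 426 bp
  5509 − 4651 = 858 bp
  7063 − 5509 = 1554 bp
Sorted largest to smallest: 2372, 1554, 920, 858, 735, 426, 198 bp.

2372, 1554, 920, 858, 735, 426, 198 bp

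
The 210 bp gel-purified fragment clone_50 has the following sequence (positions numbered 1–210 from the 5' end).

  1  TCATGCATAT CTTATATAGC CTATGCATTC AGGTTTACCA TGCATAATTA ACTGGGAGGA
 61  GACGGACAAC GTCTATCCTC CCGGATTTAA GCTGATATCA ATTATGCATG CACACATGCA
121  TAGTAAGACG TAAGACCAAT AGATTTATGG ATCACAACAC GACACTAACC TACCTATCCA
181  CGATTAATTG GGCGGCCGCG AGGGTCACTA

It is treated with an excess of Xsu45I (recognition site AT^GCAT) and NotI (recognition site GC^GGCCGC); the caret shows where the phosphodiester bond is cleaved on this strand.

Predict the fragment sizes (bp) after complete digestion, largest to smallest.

Xsu45I sites (ATGCAT) start at positions 3, 23, 40, 104, 116.
Xsu45I cuts after base 2 of each site, so after positions 4, 24, 41, 105, 117.
The NotI site (GCGGCCGC) starts at position 192.
NotI cuts after base 2 of each site, so after position 193.
Combined cut positions: 4, 24, 41, 105, 117, 193.
Linear molecule, 6 cuts → 7 fragments:
  1–4 → 4 bp
  5–24 → 20 bp
  25–41 → 17 bp
  42–105 → 64 bp
  106–117 → 12 bp
  118–193 → 76 bp
  194–210 → 17 bp
Sorted largest to smallest: 76, 64, 20, 17, 17, 12, 4 bp.

76, 64, 20, 17, 17, 12, 4 bp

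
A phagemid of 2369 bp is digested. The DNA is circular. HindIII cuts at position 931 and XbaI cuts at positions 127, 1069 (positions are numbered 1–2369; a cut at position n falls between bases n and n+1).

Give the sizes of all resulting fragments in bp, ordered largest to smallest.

1427, 804, 138 bp

Combined cut positions (sorted): 127, 931, 1069.
Circular molecule, 3 cuts → 3 fragments:
  931 − 127 = 804 bp
  1069 − 931 = 138 bp
  wrap: 2369 − 1069 + 127 = 1427 bp
Sorted largest to smallest: 1427, 804, 138 bp.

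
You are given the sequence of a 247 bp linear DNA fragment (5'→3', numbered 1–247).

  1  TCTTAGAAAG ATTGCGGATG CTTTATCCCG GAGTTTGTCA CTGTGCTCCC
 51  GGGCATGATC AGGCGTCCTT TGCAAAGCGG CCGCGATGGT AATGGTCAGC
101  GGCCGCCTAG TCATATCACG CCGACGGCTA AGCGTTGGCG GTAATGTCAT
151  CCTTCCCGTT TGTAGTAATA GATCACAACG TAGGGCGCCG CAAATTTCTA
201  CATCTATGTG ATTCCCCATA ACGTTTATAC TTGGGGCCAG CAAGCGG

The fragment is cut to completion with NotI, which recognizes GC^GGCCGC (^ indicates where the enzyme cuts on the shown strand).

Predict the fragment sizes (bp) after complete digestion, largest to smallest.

NotI sites (GCGGCCGC) start at positions 77, 99.
NotI cuts after base 2 of each site, so after positions 78, 100.
Linear molecule, 2 cuts → 3 fragments:
  1–78 → 78 bp
  79–100 → 22 bp
  101–247 → 147 bp
Sorted largest to smallest: 147, 78, 22 bp.

147, 78, 22 bp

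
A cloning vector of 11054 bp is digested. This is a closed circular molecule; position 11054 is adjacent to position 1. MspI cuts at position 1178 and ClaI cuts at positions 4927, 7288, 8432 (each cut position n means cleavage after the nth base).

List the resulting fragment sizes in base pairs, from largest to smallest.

3800, 3749, 2361, 1144 bp

Combined cut positions (sorted): 1178, 4927, 7288, 8432.
Circular molecule, 4 cuts → 4 fragments:
  4927 − 1178 = 3749 bp
  7288 − 4927 = 2361 bp
  8432 − 7288 = 1144 bp
  wrap: 11054 − 8432 + 1178 = 3800 bp
Sorted largest to smallest: 3800, 3749, 2361, 1144 bp.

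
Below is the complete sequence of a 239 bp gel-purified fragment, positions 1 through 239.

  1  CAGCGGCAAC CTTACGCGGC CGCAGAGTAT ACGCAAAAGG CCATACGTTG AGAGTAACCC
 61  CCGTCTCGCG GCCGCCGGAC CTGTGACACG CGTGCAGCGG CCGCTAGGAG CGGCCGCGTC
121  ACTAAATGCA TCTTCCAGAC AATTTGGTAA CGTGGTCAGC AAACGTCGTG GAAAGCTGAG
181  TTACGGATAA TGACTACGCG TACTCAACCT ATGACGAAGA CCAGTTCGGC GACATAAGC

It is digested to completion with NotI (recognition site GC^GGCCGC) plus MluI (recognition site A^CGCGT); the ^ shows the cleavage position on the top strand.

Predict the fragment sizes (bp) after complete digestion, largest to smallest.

85, 52, 43, 19, 17, 13, 10 bp

NotI sites (GCGGCCGC) start at positions 16, 68, 97, 110.
NotI cuts after base 2 of each site, so after positions 17, 69, 98, 111.
MluI sites (ACGCGT) start at positions 88, 196.
MluI cuts after the first base of each site, so after positions 88, 196.
Combined cut positions: 17, 69, 88, 98, 111, 196.
Linear molecule, 6 cuts → 7 fragments:
  1–17 → 17 bp
  18–69 → 52 bp
  70–88 → 19 bp
  89–98 → 10 bp
  99–111 → 13 bp
  112–196 → 85 bp
  197–239 → 43 bp
Sorted largest to smallest: 85, 52, 43, 19, 17, 13, 10 bp.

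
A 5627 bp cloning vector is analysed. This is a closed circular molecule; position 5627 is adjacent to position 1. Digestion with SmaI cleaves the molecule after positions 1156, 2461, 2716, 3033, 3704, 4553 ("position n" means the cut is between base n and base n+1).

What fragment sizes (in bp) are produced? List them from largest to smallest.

Circular molecule, 6 cuts → 6 fragments:
  2461 − 1156 = 1305 bp
  2716 − 2461 = 255 bp
  3033 − 2716 = 317 bp
  3704 − 3033 = 671 bp
  4553 − 3704 = 849 bp
  wrap: 5627 − 4553 + 1156 = 2230 bp
Sorted largest to smallest: 2230, 1305, 849, 671, 317, 255 bp.

2230, 1305, 849, 671, 317, 255 bp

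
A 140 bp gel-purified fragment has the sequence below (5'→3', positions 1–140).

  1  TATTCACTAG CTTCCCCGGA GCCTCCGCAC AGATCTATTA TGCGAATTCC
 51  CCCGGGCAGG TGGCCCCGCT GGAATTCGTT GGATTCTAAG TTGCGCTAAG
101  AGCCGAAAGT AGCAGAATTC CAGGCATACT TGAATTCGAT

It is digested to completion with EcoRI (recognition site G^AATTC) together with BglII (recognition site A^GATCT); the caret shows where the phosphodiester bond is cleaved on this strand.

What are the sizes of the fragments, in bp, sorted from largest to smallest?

EcoRI sites (GAATTC) start at positions 44, 72, 115, 132.
EcoRI cuts after the first base of each site, so after positions 44, 72, 115, 132.
The BglII site (AGATCT) starts at position 31.
BglII cuts after the first base of each site, so after position 31.
Combined cut positions: 31, 44, 72, 115, 132.
Linear molecule, 5 cuts → 6 fragments:
  1–31 → 31 bp
  32–44 → 13 bp
  45–72 → 28 bp
  73–115 → 43 bp
  116–132 → 17 bp
  133–140 → 8 bp
Sorted largest to smallest: 43, 31, 28, 17, 13, 8 bp.

43, 31, 28, 17, 13, 8 bp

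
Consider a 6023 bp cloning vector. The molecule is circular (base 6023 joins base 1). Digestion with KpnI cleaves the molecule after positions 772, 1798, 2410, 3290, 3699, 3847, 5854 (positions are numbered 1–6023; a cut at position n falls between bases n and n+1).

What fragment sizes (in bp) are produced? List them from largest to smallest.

2007, 1026, 941, 880, 612, 409, 148 bp

Circular molecule, 7 cuts → 7 fragments:
  1798 − 772 = 1026 bp
  2410 − 1798 = 612 bp
  3290 − 2410 = 880 bp
  3699 − 3290 = 409 bp
  3847 − 3699 = 148 bp
  5854 − 3847 = 2007 bp
  wrap: 6023 − 5854 + 772 = 941 bp
Sorted largest to smallest: 2007, 1026, 941, 880, 612, 409, 148 bp.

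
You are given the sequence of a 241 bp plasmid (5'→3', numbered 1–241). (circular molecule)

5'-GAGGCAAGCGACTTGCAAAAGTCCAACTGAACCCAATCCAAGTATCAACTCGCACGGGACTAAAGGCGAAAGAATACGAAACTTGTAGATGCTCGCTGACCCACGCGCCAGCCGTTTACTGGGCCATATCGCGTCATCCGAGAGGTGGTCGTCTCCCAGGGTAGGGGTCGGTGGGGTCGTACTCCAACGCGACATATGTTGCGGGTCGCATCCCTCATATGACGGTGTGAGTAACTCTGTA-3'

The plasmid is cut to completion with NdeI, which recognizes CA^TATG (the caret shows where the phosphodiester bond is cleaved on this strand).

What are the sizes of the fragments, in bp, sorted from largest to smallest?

NdeI sites (CATATG) start at positions 193, 216.
NdeI cuts after base 2 of each site, so after positions 194, 217.
Circular molecule, 2 cuts → 2 fragments:
  195–217 → 23 bp
  218–241 then 1–194 → 24 + 194 = 218 bp
Sorted largest to smallest: 218, 23 bp.

218, 23 bp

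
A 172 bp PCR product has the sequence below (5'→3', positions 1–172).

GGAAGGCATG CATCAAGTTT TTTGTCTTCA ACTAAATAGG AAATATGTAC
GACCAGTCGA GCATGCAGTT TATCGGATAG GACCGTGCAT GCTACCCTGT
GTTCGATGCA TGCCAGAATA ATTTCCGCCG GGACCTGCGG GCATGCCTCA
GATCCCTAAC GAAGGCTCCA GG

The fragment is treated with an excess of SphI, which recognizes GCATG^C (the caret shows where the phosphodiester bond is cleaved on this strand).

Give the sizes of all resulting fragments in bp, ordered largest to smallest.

55, 33, 27, 26, 21, 10 bp

SphI sites (GCATGC) start at positions 6, 61, 87, 108, 141.
SphI cuts after base 5 of each site (before the last base), so after positions 10, 65, 91, 112, 145.
Linear molecule, 5 cuts → 6 fragments:
  1–10 → 10 bp
  11–65 → 55 bp
  66–91 → 26 bp
  92–112 → 21 bp
  113–145 → 33 bp
  146–172 → 27 bp
Sorted largest to smallest: 55, 33, 27, 26, 21, 10 bp.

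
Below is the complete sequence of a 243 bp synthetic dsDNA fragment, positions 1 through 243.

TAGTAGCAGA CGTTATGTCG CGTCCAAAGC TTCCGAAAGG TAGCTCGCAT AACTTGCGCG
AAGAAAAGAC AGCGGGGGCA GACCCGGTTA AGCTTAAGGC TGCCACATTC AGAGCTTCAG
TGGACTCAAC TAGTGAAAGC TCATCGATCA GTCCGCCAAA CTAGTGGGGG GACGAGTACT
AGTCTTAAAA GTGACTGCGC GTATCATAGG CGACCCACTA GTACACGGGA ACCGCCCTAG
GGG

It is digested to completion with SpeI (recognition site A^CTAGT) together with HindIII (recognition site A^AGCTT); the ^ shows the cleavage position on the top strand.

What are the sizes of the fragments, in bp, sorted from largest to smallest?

63, 39, 39, 31, 27, 26, 18 bp

SpeI sites (ACTAGT) start at positions 129, 160, 178, 217.
SpeI cuts after the first base of each site, so after positions 129, 160, 178, 217.
HindIII sites (AAGCTT) start at positions 27, 90.
HindIII cuts after the first base of each site, so after positions 27, 90.
Combined cut positions: 27, 90, 129, 160, 178, 217.
Linear molecule, 6 cuts → 7 fragments:
  1–27 → 27 bp
  28–90 → 63 bp
  91–129 → 39 bp
  130–160 → 31 bp
  161–178 → 18 bp
  179–217 → 39 bp
  218–243 → 26 bp
Sorted largest to smallest: 63, 39, 39, 31, 27, 26, 18 bp.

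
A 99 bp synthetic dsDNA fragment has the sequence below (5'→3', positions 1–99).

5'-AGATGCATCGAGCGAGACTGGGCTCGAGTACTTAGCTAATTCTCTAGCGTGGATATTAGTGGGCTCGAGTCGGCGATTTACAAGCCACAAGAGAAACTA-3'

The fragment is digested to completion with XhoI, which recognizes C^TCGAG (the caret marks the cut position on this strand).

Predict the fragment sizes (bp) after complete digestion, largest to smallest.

XhoI sites (CTCGAG) start at positions 23, 64.
XhoI cuts after the first base of each site, so after positions 23, 64.
Linear molecule, 2 cuts → 3 fragments:
  1–23 → 23 bp
  24–64 → 41 bp
  65–99 → 35 bp
Sorted largest to smallest: 41, 35, 23 bp.

41, 35, 23 bp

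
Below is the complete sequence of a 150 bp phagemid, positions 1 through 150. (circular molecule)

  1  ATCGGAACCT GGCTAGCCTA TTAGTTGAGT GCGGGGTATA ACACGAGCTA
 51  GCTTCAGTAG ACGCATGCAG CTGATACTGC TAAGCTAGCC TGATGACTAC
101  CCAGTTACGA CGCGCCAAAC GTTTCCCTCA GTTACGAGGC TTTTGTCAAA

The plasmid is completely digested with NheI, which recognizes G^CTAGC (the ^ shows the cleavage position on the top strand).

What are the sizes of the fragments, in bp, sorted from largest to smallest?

78, 37, 35 bp

NheI sites (GCTAGC) start at positions 12, 47, 84.
NheI cuts after the first base of each site, so after positions 12, 47, 84.
Circular molecule, 3 cuts → 3 fragments:
  13–47 → 35 bp
  48–84 → 37 bp
  85–150 then 1–12 → 66 + 12 = 78 bp
Sorted largest to smallest: 78, 37, 35 bp.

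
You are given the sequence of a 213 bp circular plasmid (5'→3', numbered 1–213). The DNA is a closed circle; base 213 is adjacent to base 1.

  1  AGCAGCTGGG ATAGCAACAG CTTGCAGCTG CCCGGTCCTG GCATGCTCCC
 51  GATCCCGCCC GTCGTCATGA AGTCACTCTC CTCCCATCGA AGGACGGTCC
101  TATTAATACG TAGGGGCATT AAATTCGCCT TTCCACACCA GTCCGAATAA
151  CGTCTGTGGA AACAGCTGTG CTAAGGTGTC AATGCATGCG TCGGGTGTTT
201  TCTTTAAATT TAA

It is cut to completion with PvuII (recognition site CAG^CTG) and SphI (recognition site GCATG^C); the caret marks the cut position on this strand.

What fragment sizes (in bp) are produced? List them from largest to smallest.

PvuII sites (CAGCTG) start at positions 3, 25, 163.
PvuII cuts after base 3 of each site, so after positions 5, 27, 165.
SphI sites (GCATGC) start at positions 41, 184.
SphI cuts after base 5 of each site (before the last base), so after positions 45, 188.
Combined cut positions: 5, 27, 45, 165, 188.
Circular molecule, 5 cuts → 5 fragments:
  6–27 → 22 bp
  28–45 → 18 bp
  46–165 → 120 bp
  166–188 → 23 bp
  189–213 then 1–5 → 25 + 5 = 30 bp
Sorted largest to smallest: 120, 30, 23, 22, 18 bp.

120, 30, 23, 22, 18 bp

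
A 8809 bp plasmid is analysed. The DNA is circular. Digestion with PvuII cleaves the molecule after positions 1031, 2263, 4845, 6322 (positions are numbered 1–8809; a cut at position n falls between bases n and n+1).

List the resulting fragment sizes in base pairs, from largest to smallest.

Circular molecule, 4 cuts → 4 fragments:
  2263 − 1031 = 1232 bp
  4845 − 2263 = 2582 bp
  6322 − 4845 = 1477 bp
  wrap: 8809 − 6322 + 1031 = 3518 bp
Sorted largest to smallest: 3518, 2582, 1477, 1232 bp.

3518, 2582, 1477, 1232 bp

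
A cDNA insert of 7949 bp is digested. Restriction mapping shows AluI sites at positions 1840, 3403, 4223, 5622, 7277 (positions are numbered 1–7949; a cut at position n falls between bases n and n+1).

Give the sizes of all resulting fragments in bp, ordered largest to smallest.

1840, 1655, 1563, 1399, 820, 672 bp

Linear molecule, 5 cuts → 6 fragments:
  1840 − 0 = 1840 bp
  3403 − 1840 = 1563 bp
  4223 − 3403 = 820 bp
  5622 − 4223 = 1399 bp
  7277 − 5622 = 1655 bp
  7949 − 7277 = 672 bp
Sorted largest to smallest: 1840, 1655, 1563, 1399, 820, 672 bp.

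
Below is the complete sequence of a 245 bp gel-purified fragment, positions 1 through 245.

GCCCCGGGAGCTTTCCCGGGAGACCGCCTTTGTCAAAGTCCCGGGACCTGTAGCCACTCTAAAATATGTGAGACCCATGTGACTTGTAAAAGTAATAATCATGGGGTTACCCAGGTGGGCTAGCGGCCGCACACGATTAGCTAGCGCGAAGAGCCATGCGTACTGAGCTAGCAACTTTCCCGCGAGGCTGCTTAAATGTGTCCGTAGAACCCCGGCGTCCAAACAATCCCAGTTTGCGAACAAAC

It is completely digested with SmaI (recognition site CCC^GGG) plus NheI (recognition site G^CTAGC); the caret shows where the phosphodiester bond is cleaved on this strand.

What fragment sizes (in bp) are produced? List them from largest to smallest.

SmaI sites (CCCGGG) start at positions 3, 15, 40.
SmaI cuts after base 3 of each site, so after positions 5, 17, 42.
NheI sites (GCTAGC) start at positions 119, 140, 167.
NheI cuts after the first base of each site, so after positions 119, 140, 167.
Combined cut positions: 5, 17, 42, 119, 140, 167.
Linear molecule, 6 cuts → 7 fragments:
  1–5 → 5 bp
  6–17 → 12 bp
  18–42 → 25 bp
  43–119 → 77 bp
  120–140 → 21 bp
  141–167 → 27 bp
  168–245 → 78 bp
Sorted largest to smallest: 78, 77, 27, 25, 21, 12, 5 bp.

78, 77, 27, 25, 21, 12, 5 bp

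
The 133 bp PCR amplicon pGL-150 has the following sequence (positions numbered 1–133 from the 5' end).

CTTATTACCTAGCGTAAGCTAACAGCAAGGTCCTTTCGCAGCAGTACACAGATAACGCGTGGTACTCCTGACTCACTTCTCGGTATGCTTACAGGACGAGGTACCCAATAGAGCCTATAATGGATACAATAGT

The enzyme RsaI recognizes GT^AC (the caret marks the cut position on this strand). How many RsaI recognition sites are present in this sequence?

GTAC occurs starting at positions 44, 62, 101.
RsaI cuts at 3 sites.

3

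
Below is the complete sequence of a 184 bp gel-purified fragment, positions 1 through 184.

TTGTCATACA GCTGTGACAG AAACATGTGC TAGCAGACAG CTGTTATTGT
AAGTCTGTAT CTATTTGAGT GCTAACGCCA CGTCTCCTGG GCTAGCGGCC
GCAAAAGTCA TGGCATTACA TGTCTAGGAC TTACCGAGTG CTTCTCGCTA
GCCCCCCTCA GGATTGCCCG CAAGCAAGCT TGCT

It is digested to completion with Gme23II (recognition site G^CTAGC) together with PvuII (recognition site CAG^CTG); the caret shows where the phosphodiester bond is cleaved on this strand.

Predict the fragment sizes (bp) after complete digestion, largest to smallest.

Gme23II sites (GCTAGC) start at positions 29, 91, 147.
Gme23II cuts after the first base of each site, so after positions 29, 91, 147.
PvuII sites (CAGCTG) start at positions 9, 38.
PvuII cuts after base 3 of each site, so after positions 11, 40.
Combined cut positions: 11, 29, 40, 91, 147.
Linear molecule, 5 cuts → 6 fragments:
  1–11 → 11 bp
  12–29 → 18 bp
  30–40 → 11 bp
  41–91 → 51 bp
  92–147 → 56 bp
  148–184 → 37 bp
Sorted largest to smallest: 56, 51, 37, 18, 11, 11 bp.

56, 51, 37, 18, 11, 11 bp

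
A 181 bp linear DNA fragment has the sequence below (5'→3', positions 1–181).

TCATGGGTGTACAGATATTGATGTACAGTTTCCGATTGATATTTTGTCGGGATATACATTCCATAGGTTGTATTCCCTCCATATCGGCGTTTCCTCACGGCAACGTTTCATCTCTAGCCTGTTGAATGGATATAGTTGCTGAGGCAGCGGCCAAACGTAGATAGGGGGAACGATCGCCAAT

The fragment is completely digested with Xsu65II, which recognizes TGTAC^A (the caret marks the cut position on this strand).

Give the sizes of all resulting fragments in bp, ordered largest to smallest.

Xsu65II sites (TGTACA) start at positions 8, 22.
Xsu65II cuts after base 5 of each site (before the last base), so after positions 12, 26.
Linear molecule, 2 cuts → 3 fragments:
  1–12 → 12 bp
  13–26 → 14 bp
  27–181 → 155 bp
Sorted largest to smallest: 155, 14, 12 bp.

155, 14, 12 bp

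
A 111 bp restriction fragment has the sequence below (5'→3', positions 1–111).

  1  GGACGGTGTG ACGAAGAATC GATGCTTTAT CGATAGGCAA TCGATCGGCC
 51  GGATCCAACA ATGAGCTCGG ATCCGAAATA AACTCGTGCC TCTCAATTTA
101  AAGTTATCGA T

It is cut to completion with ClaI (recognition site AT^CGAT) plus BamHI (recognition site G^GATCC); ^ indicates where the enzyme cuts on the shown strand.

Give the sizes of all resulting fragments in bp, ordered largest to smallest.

ClaI sites (ATCGAT) start at positions 18, 29, 40, 106.
ClaI cuts after base 2 of each site, so after positions 19, 30, 41, 107.
BamHI sites (GGATCC) start at positions 51, 69.
BamHI cuts after the first base of each site, so after positions 51, 69.
Combined cut positions: 19, 30, 41, 51, 69, 107.
Linear molecule, 6 cuts → 7 fragments:
  1–19 → 19 bp
  20–30 → 11 bp
  31–41 → 11 bp
  42–51 → 10 bp
  52–69 → 18 bp
  70–107 → 38 bp
  108–111 → 4 bp
Sorted largest to smallest: 38, 19, 18, 11, 11, 10, 4 bp.

38, 19, 18, 11, 11, 10, 4 bp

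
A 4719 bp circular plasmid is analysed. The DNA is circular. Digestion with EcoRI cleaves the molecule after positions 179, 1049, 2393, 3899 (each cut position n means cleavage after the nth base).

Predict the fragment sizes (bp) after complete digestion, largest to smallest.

1506, 1344, 999, 870 bp

Circular molecule, 4 cuts → 4 fragments:
  1049 − 179 = 870 bp
  2393 − 1049 = 1344 bp
  3899 − 2393 = 1506 bp
  wrap: 4719 − 3899 + 179 = 999 bp
Sorted largest to smallest: 1506, 1344, 999, 870 bp.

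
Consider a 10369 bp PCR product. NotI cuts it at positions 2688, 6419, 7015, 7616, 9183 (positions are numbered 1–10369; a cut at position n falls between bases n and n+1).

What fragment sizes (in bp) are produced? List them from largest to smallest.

3731, 2688, 1567, 1186, 601, 596 bp

Linear molecule, 5 cuts → 6 fragments:
  2688 − 0 = 2688 bp
  6419 − 2688 = 3731 bp
  7015 − 6419 = 596 bp
  7616 − 7015 = 601 bp
  9183 − 7616 = 1567 bp
  10369 − 9183 = 1186 bp
Sorted largest to smallest: 3731, 2688, 1567, 1186, 601, 596 bp.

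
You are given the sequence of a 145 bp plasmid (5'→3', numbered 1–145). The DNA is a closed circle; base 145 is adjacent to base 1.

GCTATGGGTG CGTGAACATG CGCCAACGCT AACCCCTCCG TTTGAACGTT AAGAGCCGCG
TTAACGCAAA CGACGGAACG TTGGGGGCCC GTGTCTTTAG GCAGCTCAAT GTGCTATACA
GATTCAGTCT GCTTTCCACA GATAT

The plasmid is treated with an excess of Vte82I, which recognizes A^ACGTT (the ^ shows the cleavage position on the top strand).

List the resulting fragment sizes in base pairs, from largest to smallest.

113, 32 bp

Vte82I sites (AACGTT) start at positions 45, 77.
Vte82I cuts after the first base of each site, so after positions 45, 77.
Circular molecule, 2 cuts → 2 fragments:
  46–77 → 32 bp
  78–145 then 1–45 → 68 + 45 = 113 bp
Sorted largest to smallest: 113, 32 bp.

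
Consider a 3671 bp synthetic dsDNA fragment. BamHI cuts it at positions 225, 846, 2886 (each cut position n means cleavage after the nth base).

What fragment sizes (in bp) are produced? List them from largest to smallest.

Linear molecule, 3 cuts → 4 fragments:
  225 − 0 = 225 bp
  846 − 225 = 621 bp
  2886 − 846 = 2040 bp
  3671 − 2886 = 785 bp
Sorted largest to smallest: 2040, 785, 621, 225 bp.

2040, 785, 621, 225 bp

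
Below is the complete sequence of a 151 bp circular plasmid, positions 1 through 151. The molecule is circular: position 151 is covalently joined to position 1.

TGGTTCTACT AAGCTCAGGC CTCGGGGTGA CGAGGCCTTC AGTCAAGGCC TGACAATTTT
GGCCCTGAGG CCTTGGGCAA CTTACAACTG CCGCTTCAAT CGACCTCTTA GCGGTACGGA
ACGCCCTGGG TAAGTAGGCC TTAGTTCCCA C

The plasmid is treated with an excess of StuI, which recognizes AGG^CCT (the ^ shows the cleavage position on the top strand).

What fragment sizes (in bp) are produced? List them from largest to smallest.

68, 32, 22, 16, 13 bp

StuI sites (AGGCCT) start at positions 17, 33, 46, 68, 136.
StuI cuts after base 3 of each site, so after positions 19, 35, 48, 70, 138.
Circular molecule, 5 cuts → 5 fragments:
  20–35 → 16 bp
  36–48 → 13 bp
  49–70 → 22 bp
  71–138 → 68 bp
  139–151 then 1–19 → 13 + 19 = 32 bp
Sorted largest to smallest: 68, 32, 22, 16, 13 bp.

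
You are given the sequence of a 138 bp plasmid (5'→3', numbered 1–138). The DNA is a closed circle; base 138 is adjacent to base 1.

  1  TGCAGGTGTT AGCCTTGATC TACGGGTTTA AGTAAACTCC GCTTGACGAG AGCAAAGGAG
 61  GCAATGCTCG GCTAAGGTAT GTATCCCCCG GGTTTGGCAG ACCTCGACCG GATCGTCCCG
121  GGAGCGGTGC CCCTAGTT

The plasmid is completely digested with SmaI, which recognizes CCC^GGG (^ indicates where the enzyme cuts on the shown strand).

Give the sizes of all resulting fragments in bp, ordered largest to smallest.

SmaI sites (CCCGGG) start at positions 87, 117.
SmaI cuts after base 3 of each site, so after positions 89, 119.
Circular molecule, 2 cuts → 2 fragments:
  90–119 → 30 bp
  120–138 then 1–89 → 19 + 89 = 108 bp
Sorted largest to smallest: 108, 30 bp.

108, 30 bp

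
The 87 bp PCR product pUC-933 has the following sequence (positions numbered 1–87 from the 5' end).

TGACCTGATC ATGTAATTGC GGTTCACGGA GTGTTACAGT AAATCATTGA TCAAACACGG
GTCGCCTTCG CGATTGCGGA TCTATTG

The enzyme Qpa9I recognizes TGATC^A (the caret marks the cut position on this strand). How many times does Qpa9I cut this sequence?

TGATCA occurs starting at positions 6, 48.
Qpa9I cuts at 2 sites.

2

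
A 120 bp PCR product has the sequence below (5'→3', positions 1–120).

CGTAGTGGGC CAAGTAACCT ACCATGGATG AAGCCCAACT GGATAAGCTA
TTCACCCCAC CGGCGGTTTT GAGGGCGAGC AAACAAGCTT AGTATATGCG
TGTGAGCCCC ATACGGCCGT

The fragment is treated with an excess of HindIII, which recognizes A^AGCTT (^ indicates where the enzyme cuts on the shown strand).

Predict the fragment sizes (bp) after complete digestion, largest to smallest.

The HindIII site (AAGCTT) starts at position 85.
HindIII cuts after the first base of each site, so after position 85.
Linear molecule, 1 cut → 2 fragments:
  1–85 → 85 bp
  86–120 → 35 bp
Sorted largest to smallest: 85, 35 bp.

85, 35 bp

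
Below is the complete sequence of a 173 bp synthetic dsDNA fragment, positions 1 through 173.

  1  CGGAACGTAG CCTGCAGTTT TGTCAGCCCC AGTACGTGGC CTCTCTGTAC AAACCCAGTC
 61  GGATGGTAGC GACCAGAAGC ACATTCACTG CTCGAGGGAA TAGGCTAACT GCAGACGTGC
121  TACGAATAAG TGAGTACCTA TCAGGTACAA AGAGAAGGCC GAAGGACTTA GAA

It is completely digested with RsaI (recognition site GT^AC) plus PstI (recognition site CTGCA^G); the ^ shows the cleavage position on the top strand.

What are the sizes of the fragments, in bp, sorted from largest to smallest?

RsaI sites (GTAC) start at positions 32, 47, 134, 145.
RsaI cuts after base 2 of each site, so after positions 33, 48, 135, 146.
PstI sites (CTGCAG) start at positions 12, 109.
PstI cuts after base 5 of each site (before the last base), so after positions 16, 113.
Combined cut positions: 16, 33, 48, 113, 135, 146.
Linear molecule, 6 cuts → 7 fragments:
  1–16 → 16 bp
  17–33 → 17 bp
  34–48 → 15 bp
  49–113 → 65 bp
  114–135 → 22 bp
  136–146 → 11 bp
  147–173 → 27 bp
Sorted largest to smallest: 65, 27, 22, 17, 16, 15, 11 bp.

65, 27, 22, 17, 16, 15, 11 bp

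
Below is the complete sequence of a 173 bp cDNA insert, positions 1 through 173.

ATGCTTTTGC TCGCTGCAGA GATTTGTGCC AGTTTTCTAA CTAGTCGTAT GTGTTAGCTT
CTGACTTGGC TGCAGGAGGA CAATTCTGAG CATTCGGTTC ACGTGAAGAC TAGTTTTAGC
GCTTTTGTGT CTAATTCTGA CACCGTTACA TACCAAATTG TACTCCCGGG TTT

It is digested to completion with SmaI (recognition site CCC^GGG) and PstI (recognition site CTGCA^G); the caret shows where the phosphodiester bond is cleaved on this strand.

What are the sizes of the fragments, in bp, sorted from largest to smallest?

93, 56, 18, 6 bp

The SmaI site (CCCGGG) starts at position 165.
SmaI cuts after base 3 of each site, so after position 167.
PstI sites (CTGCAG) start at positions 14, 70.
PstI cuts after base 5 of each site (before the last base), so after positions 18, 74.
Combined cut positions: 18, 74, 167.
Linear molecule, 3 cuts → 4 fragments:
  1–18 → 18 bp
  19–74 → 56 bp
  75–167 → 93 bp
  168–173 → 6 bp
Sorted largest to smallest: 93, 56, 18, 6 bp.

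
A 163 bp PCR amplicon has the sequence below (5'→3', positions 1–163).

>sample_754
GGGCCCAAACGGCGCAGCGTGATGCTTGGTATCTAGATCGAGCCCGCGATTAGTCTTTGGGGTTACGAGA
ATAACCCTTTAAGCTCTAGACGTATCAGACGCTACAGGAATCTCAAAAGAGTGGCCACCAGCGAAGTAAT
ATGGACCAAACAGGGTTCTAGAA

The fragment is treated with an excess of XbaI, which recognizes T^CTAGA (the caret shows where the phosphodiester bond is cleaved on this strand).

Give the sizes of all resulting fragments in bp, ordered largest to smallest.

XbaI sites (TCTAGA) start at positions 32, 85, 157.
XbaI cuts after the first base of each site, so after positions 32, 85, 157.
Linear molecule, 3 cuts → 4 fragments:
  1–32 → 32 bp
  33–85 → 53 bp
  86–157 → 72 bp
  158–163 → 6 bp
Sorted largest to smallest: 72, 53, 32, 6 bp.

72, 53, 32, 6 bp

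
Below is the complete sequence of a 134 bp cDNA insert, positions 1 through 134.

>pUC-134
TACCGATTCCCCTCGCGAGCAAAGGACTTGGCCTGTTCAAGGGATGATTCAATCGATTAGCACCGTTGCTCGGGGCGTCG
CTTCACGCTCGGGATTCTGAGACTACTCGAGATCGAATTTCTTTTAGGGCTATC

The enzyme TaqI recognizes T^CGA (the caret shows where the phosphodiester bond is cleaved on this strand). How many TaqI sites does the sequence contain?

TCGA occurs starting at positions 53, 107, 113.
TaqI cuts at 3 sites.

3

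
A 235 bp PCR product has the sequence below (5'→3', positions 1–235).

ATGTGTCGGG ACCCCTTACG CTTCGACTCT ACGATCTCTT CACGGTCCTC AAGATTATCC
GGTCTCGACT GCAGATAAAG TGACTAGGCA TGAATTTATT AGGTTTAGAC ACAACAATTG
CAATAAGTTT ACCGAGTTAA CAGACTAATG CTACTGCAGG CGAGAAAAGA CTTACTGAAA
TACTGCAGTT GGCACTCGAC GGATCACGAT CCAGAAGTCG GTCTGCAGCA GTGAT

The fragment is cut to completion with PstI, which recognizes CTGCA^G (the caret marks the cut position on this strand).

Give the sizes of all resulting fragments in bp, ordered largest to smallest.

PstI sites (CTGCAG) start at positions 69, 154, 183, 223.
PstI cuts after base 5 of each site (before the last base), so after positions 73, 158, 187, 227.
Linear molecule, 4 cuts → 5 fragments:
  1–73 → 73 bp
  74–158 → 85 bp
  159–187 → 29 bp
  188–227 → 40 bp
  228–235 → 8 bp
Sorted largest to smallest: 85, 73, 40, 29, 8 bp.

85, 73, 40, 29, 8 bp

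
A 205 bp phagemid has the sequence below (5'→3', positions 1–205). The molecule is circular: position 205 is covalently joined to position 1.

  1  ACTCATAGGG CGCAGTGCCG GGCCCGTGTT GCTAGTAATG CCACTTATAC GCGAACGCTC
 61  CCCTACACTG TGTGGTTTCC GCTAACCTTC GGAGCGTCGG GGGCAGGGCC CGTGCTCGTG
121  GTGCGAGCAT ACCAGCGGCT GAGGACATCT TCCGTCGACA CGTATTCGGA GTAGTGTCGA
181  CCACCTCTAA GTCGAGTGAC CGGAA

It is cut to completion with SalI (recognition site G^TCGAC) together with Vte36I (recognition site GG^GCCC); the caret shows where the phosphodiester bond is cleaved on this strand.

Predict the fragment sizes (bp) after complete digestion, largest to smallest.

86, 50, 47, 22 bp

SalI sites (GTCGAC) start at positions 154, 176.
SalI cuts after the first base of each site, so after positions 154, 176.
Vte36I sites (GGGCCC) start at positions 20, 106.
Vte36I cuts after base 2 of each site, so after positions 21, 107.
Combined cut positions: 21, 107, 154, 176.
Circular molecule, 4 cuts → 4 fragments:
  22–107 → 86 bp
  108–154 → 47 bp
  155–176 → 22 bp
  177–205 then 1–21 → 29 + 21 = 50 bp
Sorted largest to smallest: 86, 50, 47, 22 bp.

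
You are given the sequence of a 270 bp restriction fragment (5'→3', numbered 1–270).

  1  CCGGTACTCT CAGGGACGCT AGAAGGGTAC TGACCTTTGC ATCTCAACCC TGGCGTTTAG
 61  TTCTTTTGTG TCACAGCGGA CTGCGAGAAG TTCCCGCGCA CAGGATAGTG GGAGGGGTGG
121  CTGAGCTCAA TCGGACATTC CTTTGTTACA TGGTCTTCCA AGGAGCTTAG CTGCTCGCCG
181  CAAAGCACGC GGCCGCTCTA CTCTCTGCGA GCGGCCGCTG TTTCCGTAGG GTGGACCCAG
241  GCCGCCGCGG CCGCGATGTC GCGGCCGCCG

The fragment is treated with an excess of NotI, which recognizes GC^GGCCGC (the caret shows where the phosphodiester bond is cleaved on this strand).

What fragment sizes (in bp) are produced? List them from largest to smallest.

NotI sites (GCGGCCGC) start at positions 189, 211, 247, 261.
NotI cuts after base 2 of each site, so after positions 190, 212, 248, 262.
Linear molecule, 4 cuts → 5 fragments:
  1–190 → 190 bp
  191–212 → 22 bp
  213–248 → 36 bp
  249–262 → 14 bp
  263–270 → 8 bp
Sorted largest to smallest: 190, 36, 22, 14, 8 bp.

190, 36, 22, 14, 8 bp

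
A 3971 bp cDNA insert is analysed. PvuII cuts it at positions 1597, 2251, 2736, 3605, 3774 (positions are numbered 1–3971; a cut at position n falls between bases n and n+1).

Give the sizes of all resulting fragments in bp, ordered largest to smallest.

Linear molecule, 5 cuts → 6 fragments:
  1597 − 0 = 1597 bp
  2251 − 1597 = 654 bp
  2736 − 2251 = 485 bp
  3605 − 2736 = 869 bp
  3774 − 3605 = 169 bp
  3971 − 3774 = 197 bp
Sorted largest to smallest: 1597, 869, 654, 485, 197, 169 bp.

1597, 869, 654, 485, 197, 169 bp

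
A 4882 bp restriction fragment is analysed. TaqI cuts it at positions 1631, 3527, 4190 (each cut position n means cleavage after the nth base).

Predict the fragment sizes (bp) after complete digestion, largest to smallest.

Linear molecule, 3 cuts → 4 fragments:
  1631 − 0 = 1631 bp
  3527 − 1631 = 1896 bp
  4190 − 3527 = 663 bp
  4882 − 4190 = 692 bp
Sorted largest to smallest: 1896, 1631, 692, 663 bp.

1896, 1631, 692, 663 bp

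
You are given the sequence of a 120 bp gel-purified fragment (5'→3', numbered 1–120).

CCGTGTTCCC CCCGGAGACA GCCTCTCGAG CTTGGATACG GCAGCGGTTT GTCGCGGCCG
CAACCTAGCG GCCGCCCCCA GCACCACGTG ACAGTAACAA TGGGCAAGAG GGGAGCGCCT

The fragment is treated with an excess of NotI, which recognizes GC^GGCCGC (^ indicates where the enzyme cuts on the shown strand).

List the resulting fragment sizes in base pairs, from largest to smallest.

55, 51, 14 bp

NotI sites (GCGGCCGC) start at positions 54, 68.
NotI cuts after base 2 of each site, so after positions 55, 69.
Linear molecule, 2 cuts → 3 fragments:
  1–55 → 55 bp
  56–69 → 14 bp
  70–120 → 51 bp
Sorted largest to smallest: 55, 51, 14 bp.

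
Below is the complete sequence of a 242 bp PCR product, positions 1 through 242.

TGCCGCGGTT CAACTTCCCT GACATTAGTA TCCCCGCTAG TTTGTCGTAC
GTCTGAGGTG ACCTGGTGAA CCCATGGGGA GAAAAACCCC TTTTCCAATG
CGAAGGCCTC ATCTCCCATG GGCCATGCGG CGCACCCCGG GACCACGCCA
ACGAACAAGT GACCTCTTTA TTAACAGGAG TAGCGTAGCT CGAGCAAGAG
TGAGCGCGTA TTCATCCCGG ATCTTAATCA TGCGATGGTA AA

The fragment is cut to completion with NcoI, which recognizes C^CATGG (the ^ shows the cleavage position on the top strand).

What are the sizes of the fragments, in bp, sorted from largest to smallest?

126, 72, 44 bp

NcoI sites (CCATGG) start at positions 72, 116.
NcoI cuts after the first base of each site, so after positions 72, 116.
Linear molecule, 2 cuts → 3 fragments:
  1–72 → 72 bp
  73–116 → 44 bp
  117–242 → 126 bp
Sorted largest to smallest: 126, 72, 44 bp.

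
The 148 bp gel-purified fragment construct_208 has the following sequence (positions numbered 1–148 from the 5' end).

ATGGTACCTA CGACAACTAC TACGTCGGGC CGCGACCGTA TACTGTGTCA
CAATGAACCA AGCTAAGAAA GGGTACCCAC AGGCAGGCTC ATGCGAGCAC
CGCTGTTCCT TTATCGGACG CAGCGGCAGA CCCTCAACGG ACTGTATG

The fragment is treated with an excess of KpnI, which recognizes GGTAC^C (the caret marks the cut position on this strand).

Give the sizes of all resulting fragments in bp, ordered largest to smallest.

KpnI sites (GGTACC) start at positions 3, 72.
KpnI cuts after base 5 of each site (before the last base), so after positions 7, 76.
Linear molecule, 2 cuts → 3 fragments:
  1–7 → 7 bp
  8–76 → 69 bp
  77–148 → 72 bp
Sorted largest to smallest: 72, 69, 7 bp.

72, 69, 7 bp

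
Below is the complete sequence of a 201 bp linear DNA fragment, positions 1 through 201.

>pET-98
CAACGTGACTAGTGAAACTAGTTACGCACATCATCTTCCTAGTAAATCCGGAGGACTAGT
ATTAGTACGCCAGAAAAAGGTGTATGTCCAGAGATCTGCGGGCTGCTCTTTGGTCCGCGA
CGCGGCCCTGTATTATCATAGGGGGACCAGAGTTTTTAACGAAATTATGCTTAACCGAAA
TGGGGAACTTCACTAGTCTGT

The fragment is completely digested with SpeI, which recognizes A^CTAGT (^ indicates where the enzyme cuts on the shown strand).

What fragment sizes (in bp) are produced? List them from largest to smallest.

137, 38, 9, 9, 8 bp

SpeI sites (ACTAGT) start at positions 8, 17, 55, 192.
SpeI cuts after the first base of each site, so after positions 8, 17, 55, 192.
Linear molecule, 4 cuts → 5 fragments:
  1–8 → 8 bp
  9–17 → 9 bp
  18–55 → 38 bp
  56–192 → 137 bp
  193–201 → 9 bp
Sorted largest to smallest: 137, 38, 9, 9, 8 bp.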